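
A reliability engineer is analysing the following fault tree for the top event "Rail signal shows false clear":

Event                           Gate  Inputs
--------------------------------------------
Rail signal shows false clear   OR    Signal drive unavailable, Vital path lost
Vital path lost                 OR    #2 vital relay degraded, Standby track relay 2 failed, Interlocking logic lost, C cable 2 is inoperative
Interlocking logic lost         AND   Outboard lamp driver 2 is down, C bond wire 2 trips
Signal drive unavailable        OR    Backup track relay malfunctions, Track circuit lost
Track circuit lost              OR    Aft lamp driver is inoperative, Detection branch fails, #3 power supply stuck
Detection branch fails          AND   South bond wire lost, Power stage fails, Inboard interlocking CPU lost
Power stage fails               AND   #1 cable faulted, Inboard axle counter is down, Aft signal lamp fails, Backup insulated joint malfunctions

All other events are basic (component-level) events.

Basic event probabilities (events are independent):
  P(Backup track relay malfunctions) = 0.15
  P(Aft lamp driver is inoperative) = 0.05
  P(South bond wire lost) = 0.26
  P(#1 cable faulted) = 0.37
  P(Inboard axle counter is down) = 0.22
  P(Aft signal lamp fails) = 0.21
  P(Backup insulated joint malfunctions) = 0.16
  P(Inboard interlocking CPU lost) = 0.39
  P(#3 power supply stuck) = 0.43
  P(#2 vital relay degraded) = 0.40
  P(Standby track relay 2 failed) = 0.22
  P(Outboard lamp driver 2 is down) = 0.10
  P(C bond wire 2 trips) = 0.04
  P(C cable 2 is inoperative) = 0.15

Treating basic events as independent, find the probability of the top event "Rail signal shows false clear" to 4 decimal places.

P(Power stage fails) [AND] = 0.37 × 0.22 × 0.21 × 0.16 = 0.002735
P(Detection branch fails) [AND] = 0.26 × 0.002735 × 0.39 = 0.000277
P(Track circuit lost) [OR] = 1 − (1−0.05) × (1−0.000277) × (1−0.43) = 0.458650
P(Signal drive unavailable) [OR] = 1 − (1−0.15) × (1−0.458650) = 0.539853
P(Interlocking logic lost) [AND] = 0.10 × 0.04 = 0.004000
P(Vital path lost) [OR] = 1 − (1−0.40) × (1−0.22) × (1−0.004000) × (1−0.15) = 0.603791
P(Rail signal shows false clear) [OR] = 1 − (1−0.539853) × (1−0.603791) = 0.817686
Rounded to 4 decimal places: P(Rail signal shows false clear) ≈ 0.8177.

0.8177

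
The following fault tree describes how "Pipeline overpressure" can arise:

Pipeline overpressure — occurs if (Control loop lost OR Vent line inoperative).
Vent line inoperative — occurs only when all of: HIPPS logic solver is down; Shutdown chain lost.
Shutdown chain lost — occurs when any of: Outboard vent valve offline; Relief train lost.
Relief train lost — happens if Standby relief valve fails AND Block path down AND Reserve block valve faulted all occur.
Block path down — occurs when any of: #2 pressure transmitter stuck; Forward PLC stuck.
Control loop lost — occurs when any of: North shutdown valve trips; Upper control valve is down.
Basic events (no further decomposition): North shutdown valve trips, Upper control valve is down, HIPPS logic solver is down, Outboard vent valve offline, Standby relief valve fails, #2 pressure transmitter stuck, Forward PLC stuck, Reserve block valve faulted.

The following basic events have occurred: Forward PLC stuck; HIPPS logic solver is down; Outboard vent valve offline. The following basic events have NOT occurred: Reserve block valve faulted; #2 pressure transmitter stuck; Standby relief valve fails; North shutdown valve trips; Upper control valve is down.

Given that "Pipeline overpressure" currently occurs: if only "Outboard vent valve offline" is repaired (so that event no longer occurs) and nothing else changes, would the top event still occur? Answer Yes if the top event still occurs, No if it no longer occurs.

No

Counterfactual: set "Outboard vent valve offline" to not occurred.
Control loop lost [OR]: North shutdown valve trips=not, Upper control valve is down=not → no input occurs → does not occur.
Block path down [OR]: #2 pressure transmitter stuck=not, Forward PLC stuck=occurs → at least one input occurs → occurs.
Relief train lost [AND]: Standby relief valve fails=not, Block path down=occurs, Reserve block valve faulted=not → not all inputs occur → does not occur.
Shutdown chain lost [OR]: Outboard vent valve offline=not, Relief train lost=not → no input occurs → does not occur.
Vent line inoperative [AND]: HIPPS logic solver is down=occurs, Shutdown chain lost=not → not all inputs occur → does not occur.
Pipeline overpressure [OR]: Control loop lost=not, Vent line inoperative=not → no input occurs → does not occur.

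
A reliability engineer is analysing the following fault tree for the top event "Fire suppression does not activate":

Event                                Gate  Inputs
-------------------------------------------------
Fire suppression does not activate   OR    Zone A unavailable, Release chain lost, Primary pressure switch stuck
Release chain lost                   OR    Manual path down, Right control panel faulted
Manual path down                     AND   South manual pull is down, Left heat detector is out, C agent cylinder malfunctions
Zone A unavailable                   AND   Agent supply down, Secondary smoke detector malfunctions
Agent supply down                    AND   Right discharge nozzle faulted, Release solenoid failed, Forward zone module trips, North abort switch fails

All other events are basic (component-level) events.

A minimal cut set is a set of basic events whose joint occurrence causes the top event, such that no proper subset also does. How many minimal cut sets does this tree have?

4

Agent supply down [AND]: one cut set from each child combined → 1 × 1 × 1 × 1 = 1 cut set(s).
Zone A unavailable [AND]: one cut set from each child combined → 1 × 1 = 1 cut set(s).
Manual path down [AND]: one cut set from each child combined → 1 × 1 × 1 = 1 cut set(s).
Release chain lost [OR]: union of children's cut sets → 2 cut set(s).
Fire suppression does not activate [OR]: union of children's cut sets → 4 cut set(s).
Minimal cut sets: {Forward zone module trips, North abort switch fails, Release solenoid failed, Right discharge nozzle faulted, Secondary smoke detector malfunctions}; {C agent cylinder malfunctions, Left heat detector is out, South manual pull is down}; {Right control panel faulted}; {Primary pressure switch stuck}.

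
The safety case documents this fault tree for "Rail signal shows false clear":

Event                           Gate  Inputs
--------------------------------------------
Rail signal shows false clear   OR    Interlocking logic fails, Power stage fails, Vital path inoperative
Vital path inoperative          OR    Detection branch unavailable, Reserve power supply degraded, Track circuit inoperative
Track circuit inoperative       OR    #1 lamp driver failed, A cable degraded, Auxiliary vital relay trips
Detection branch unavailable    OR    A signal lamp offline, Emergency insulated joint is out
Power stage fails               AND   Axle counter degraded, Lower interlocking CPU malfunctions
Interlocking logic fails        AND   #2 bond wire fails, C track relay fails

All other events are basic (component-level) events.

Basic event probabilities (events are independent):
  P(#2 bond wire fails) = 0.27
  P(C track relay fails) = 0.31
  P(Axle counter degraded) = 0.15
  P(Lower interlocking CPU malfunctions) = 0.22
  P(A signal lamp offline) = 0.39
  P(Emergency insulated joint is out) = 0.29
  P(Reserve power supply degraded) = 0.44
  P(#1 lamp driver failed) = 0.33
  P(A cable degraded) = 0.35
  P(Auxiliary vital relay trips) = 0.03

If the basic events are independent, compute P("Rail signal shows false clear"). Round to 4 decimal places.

0.9092

P(Interlocking logic fails) [AND] = 0.27 × 0.31 = 0.083700
P(Power stage fails) [AND] = 0.15 × 0.22 = 0.033000
P(Detection branch unavailable) [OR] = 1 − (1−0.39) × (1−0.29) = 0.566900
P(Track circuit inoperative) [OR] = 1 − (1−0.33) × (1−0.35) × (1−0.03) = 0.577565
P(Vital path inoperative) [OR] = 1 − (1−0.566900) × (1−0.44) × (1−0.577565) = 0.897544
P(Rail signal shows false clear) [OR] = 1 − (1−0.083700) × (1−0.033000) × (1−0.897544) = 0.909218
Rounded to 4 decimal places: P(Rail signal shows false clear) ≈ 0.9092.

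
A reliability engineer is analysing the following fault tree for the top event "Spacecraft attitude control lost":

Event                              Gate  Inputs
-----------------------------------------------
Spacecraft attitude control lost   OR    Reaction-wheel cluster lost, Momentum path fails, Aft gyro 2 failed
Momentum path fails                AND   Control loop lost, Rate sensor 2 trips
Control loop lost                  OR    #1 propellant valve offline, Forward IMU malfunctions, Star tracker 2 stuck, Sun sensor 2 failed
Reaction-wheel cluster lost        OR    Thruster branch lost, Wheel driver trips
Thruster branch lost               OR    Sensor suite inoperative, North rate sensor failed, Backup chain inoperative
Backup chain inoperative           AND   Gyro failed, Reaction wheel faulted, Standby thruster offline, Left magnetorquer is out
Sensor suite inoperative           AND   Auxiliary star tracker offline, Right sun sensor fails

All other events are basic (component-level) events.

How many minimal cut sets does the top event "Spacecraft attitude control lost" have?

Sensor suite inoperative [AND]: one cut set from each child combined → 1 × 1 = 1 cut set(s).
Backup chain inoperative [AND]: one cut set from each child combined → 1 × 1 × 1 × 1 = 1 cut set(s).
Thruster branch lost [OR]: union of children's cut sets → 3 cut set(s).
Reaction-wheel cluster lost [OR]: union of children's cut sets → 4 cut set(s).
Control loop lost [OR]: union of children's cut sets → 4 cut set(s).
Momentum path fails [AND]: one cut set from each child combined → 4 × 1 = 4 cut set(s).
Spacecraft attitude control lost [OR]: union of children's cut sets → 9 cut set(s).
Minimal cut sets: {Auxiliary star tracker offline, Right sun sensor fails}; {North rate sensor failed}; {Gyro failed, Left magnetorquer is out, Reaction wheel faulted, Standby thruster offline}; {Wheel driver trips}; {#1 propellant valve offline, Rate sensor 2 trips}; {Forward IMU malfunctions, Rate sensor 2 trips}; {Rate sensor 2 trips, Star tracker 2 stuck}; {Rate sensor 2 trips, Sun sensor 2 failed}; {Aft gyro 2 failed}.

9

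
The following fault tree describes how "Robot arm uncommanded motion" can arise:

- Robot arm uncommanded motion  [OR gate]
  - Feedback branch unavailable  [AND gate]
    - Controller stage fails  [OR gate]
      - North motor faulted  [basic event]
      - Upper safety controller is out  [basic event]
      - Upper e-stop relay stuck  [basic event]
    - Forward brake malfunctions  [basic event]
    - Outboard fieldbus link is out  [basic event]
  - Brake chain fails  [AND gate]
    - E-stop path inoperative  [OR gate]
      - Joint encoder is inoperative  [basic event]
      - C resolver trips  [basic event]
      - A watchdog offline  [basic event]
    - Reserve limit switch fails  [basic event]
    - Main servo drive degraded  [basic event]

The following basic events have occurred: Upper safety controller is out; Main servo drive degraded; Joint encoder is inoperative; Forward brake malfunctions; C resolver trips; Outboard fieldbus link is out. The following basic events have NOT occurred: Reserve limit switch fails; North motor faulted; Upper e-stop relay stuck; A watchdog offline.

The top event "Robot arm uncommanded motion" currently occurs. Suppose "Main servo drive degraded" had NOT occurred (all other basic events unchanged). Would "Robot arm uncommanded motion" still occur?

Counterfactual: set "Main servo drive degraded" to not occurred.
Controller stage fails [OR]: North motor faulted=not, Upper safety controller is out=occurs, Upper e-stop relay stuck=not → at least one input occurs → occurs.
Feedback branch unavailable [AND]: Controller stage fails=occurs, Forward brake malfunctions=occurs, Outboard fieldbus link is out=occurs → all inputs occur → occurs.
E-stop path inoperative [OR]: Joint encoder is inoperative=occurs, C resolver trips=occurs, A watchdog offline=not → at least one input occurs → occurs.
Brake chain fails [AND]: E-stop path inoperative=occurs, Reserve limit switch fails=not, Main servo drive degraded=not → not all inputs occur → does not occur.
Robot arm uncommanded motion [OR]: Feedback branch unavailable=occurs, Brake chain fails=not → at least one input occurs → occurs.

Yes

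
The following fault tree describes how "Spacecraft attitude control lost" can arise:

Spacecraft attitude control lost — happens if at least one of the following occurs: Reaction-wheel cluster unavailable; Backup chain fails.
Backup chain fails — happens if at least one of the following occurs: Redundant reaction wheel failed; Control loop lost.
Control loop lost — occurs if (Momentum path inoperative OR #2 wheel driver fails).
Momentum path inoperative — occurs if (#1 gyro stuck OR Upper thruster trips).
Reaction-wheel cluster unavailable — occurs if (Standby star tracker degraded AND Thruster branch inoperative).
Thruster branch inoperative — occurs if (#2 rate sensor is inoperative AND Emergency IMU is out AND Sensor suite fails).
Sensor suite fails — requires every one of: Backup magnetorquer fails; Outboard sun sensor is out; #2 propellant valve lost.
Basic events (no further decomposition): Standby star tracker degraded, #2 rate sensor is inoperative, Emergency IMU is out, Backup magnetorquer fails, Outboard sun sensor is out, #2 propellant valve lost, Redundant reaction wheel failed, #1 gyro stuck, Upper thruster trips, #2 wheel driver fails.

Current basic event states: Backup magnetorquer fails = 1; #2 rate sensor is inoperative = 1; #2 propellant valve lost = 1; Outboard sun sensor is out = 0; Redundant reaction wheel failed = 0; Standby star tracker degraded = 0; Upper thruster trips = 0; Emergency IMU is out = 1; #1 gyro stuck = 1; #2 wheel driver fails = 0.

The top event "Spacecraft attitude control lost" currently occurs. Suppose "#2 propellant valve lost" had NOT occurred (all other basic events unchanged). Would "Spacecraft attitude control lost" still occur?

Counterfactual: set "#2 propellant valve lost" to not occurred.
Sensor suite fails [AND]: Backup magnetorquer fails=occurs, Outboard sun sensor is out=not, #2 propellant valve lost=not → not all inputs occur → does not occur.
Thruster branch inoperative [AND]: #2 rate sensor is inoperative=occurs, Emergency IMU is out=occurs, Sensor suite fails=not → not all inputs occur → does not occur.
Reaction-wheel cluster unavailable [AND]: Standby star tracker degraded=not, Thruster branch inoperative=not → not all inputs occur → does not occur.
Momentum path inoperative [OR]: #1 gyro stuck=occurs, Upper thruster trips=not → at least one input occurs → occurs.
Control loop lost [OR]: Momentum path inoperative=occurs, #2 wheel driver fails=not → at least one input occurs → occurs.
Backup chain fails [OR]: Redundant reaction wheel failed=not, Control loop lost=occurs → at least one input occurs → occurs.
Spacecraft attitude control lost [OR]: Reaction-wheel cluster unavailable=not, Backup chain fails=occurs → at least one input occurs → occurs.

Yes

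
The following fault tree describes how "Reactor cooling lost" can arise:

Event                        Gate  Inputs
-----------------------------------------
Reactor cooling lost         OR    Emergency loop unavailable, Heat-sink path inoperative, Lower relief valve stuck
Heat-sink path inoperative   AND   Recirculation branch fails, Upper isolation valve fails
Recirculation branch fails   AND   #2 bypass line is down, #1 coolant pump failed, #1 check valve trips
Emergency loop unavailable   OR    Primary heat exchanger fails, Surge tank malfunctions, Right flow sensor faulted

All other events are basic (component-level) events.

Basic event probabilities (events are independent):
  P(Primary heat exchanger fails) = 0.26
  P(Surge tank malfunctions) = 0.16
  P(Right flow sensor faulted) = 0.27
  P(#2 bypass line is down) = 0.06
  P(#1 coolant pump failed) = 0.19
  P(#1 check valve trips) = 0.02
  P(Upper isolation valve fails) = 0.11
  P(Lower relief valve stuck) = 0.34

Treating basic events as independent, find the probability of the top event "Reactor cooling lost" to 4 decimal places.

0.7005

P(Emergency loop unavailable) [OR] = 1 − (1−0.26) × (1−0.16) × (1−0.27) = 0.546232
P(Recirculation branch fails) [AND] = 0.06 × 0.19 × 0.02 = 0.000228
P(Heat-sink path inoperative) [AND] = 0.000228 × 0.11 = 0.000025
P(Reactor cooling lost) [OR] = 1 − (1−0.546232) × (1−0.000025) × (1−0.34) = 0.700521
Rounded to 4 decimal places: P(Reactor cooling lost) ≈ 0.7005.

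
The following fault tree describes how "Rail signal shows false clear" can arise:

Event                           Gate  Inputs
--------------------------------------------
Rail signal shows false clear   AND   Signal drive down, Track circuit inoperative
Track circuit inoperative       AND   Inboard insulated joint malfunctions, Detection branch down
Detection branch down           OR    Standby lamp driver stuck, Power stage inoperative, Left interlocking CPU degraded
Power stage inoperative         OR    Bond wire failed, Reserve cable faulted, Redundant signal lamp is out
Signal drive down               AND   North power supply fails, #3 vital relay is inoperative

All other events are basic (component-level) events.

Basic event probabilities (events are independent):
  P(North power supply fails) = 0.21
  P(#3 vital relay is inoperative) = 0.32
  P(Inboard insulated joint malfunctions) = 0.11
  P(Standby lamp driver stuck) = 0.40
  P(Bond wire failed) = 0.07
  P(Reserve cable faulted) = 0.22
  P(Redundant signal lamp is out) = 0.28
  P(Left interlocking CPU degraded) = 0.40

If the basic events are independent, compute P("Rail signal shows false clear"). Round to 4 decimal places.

P(Signal drive down) [AND] = 0.21 × 0.32 = 0.067200
P(Power stage inoperative) [OR] = 1 − (1−0.07) × (1−0.22) × (1−0.28) = 0.477712
P(Detection branch down) [OR] = 1 − (1−0.40) × (1−0.477712) × (1−0.40) = 0.811976
P(Track circuit inoperative) [AND] = 0.11 × 0.811976 = 0.089317
P(Rail signal shows false clear) [AND] = 0.067200 × 0.089317 = 0.006002
Rounded to 4 decimal places: P(Rail signal shows false clear) ≈ 0.0060.

0.0060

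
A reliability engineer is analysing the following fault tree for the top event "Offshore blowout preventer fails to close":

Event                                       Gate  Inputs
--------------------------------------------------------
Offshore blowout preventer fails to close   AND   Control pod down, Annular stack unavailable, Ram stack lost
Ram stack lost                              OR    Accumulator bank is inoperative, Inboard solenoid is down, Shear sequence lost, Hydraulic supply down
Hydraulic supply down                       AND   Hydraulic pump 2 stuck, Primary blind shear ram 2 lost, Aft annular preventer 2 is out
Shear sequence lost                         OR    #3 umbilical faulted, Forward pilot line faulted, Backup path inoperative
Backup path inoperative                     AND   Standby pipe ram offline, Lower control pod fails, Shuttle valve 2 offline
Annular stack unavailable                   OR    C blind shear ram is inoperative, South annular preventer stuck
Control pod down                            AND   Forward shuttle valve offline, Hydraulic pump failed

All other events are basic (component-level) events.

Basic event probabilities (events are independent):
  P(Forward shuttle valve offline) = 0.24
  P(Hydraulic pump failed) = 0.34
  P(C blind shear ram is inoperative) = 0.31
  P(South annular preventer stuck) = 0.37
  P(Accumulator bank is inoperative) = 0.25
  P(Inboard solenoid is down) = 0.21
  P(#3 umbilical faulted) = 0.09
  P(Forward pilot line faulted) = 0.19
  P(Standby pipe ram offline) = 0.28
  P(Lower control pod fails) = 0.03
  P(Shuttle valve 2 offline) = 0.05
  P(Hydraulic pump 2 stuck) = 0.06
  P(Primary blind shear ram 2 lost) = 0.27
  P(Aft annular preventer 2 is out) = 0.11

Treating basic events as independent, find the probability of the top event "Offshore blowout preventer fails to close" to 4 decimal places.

0.0260

P(Control pod down) [AND] = 0.24 × 0.34 = 0.081600
P(Annular stack unavailable) [OR] = 1 − (1−0.31) × (1−0.37) = 0.565300
P(Backup path inoperative) [AND] = 0.28 × 0.03 × 0.05 = 0.000420
P(Shear sequence lost) [OR] = 1 − (1−0.09) × (1−0.19) × (1−0.000420) = 0.263210
P(Hydraulic supply down) [AND] = 0.06 × 0.27 × 0.11 = 0.001782
P(Ram stack lost) [OR] = 1 − (1−0.25) × (1−0.21) × (1−0.263210) × (1−0.001782) = 0.564230
P(Offshore blowout preventer fails to close) [AND] = 0.081600 × 0.565300 × 0.564230 = 0.026027
Rounded to 4 decimal places: P(Offshore blowout preventer fails to close) ≈ 0.0260.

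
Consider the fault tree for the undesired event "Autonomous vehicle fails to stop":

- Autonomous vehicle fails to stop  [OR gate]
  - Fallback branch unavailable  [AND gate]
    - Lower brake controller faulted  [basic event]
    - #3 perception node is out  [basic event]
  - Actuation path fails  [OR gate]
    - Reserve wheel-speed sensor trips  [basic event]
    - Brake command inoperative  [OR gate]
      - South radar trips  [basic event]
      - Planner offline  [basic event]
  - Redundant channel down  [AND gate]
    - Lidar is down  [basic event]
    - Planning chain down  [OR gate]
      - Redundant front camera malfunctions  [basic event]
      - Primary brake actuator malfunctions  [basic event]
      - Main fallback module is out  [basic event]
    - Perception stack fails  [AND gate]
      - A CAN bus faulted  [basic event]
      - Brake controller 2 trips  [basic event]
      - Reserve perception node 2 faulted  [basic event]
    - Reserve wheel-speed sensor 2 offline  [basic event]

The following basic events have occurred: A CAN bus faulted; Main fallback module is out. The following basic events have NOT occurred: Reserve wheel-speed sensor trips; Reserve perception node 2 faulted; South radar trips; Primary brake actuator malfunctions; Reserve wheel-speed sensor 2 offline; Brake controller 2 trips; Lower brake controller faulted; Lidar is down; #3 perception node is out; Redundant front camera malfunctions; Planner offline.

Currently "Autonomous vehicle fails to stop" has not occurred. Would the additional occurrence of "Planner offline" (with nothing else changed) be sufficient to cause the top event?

Counterfactual: set "Planner offline" to occurred.
Fallback branch unavailable [AND]: Lower brake controller faulted=not, #3 perception node is out=not → not all inputs occur → does not occur.
Brake command inoperative [OR]: South radar trips=not, Planner offline=occurs → at least one input occurs → occurs.
Actuation path fails [OR]: Reserve wheel-speed sensor trips=not, Brake command inoperative=occurs → at least one input occurs → occurs.
Planning chain down [OR]: Redundant front camera malfunctions=not, Primary brake actuator malfunctions=not, Main fallback module is out=occurs → at least one input occurs → occurs.
Perception stack fails [AND]: A CAN bus faulted=occurs, Brake controller 2 trips=not, Reserve perception node 2 faulted=not → not all inputs occur → does not occur.
Redundant channel down [AND]: Lidar is down=not, Planning chain down=occurs, Perception stack fails=not, Reserve wheel-speed sensor 2 offline=not → not all inputs occur → does not occur.
Autonomous vehicle fails to stop [OR]: Fallback branch unavailable=not, Actuation path fails=occurs, Redundant channel down=not → at least one input occurs → occurs.

Yes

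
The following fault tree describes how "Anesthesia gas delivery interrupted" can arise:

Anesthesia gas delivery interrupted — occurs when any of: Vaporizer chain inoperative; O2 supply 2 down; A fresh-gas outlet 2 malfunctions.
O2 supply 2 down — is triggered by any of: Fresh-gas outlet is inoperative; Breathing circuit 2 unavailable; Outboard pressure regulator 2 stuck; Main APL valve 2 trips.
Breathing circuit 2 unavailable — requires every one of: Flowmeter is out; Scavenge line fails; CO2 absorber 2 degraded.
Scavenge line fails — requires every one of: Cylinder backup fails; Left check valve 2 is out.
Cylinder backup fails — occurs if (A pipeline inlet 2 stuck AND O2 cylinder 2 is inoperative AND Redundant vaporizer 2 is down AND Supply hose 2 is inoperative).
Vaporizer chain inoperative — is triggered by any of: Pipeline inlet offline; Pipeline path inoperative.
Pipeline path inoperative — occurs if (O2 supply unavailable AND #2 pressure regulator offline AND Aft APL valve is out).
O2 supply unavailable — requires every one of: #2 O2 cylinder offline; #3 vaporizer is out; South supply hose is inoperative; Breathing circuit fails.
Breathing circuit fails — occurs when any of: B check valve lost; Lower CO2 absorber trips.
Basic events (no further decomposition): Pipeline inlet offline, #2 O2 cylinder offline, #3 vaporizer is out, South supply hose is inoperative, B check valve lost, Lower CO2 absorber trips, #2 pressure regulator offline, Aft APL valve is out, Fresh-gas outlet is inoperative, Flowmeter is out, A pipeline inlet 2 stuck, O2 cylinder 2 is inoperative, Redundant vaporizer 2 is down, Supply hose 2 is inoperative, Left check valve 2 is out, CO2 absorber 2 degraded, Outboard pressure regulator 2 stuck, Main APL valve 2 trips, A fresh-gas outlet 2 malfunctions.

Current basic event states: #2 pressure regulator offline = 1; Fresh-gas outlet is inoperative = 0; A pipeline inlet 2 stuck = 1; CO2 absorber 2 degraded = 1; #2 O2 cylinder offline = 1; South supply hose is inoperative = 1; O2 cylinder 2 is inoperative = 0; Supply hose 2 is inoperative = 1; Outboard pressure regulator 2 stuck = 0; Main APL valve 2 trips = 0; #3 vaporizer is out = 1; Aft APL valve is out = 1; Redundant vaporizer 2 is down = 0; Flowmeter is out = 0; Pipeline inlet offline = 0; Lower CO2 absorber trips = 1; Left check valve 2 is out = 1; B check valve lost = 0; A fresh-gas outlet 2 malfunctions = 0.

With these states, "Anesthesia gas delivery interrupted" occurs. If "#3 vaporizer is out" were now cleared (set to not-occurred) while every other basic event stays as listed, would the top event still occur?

Counterfactual: set "#3 vaporizer is out" to not occurred.
Breathing circuit fails [OR]: B check valve lost=not, Lower CO2 absorber trips=occurs → at least one input occurs → occurs.
O2 supply unavailable [AND]: #2 O2 cylinder offline=occurs, #3 vaporizer is out=not, South supply hose is inoperative=occurs, Breathing circuit fails=occurs → not all inputs occur → does not occur.
Pipeline path inoperative [AND]: O2 supply unavailable=not, #2 pressure regulator offline=occurs, Aft APL valve is out=occurs → not all inputs occur → does not occur.
Vaporizer chain inoperative [OR]: Pipeline inlet offline=not, Pipeline path inoperative=not → no input occurs → does not occur.
Cylinder backup fails [AND]: A pipeline inlet 2 stuck=occurs, O2 cylinder 2 is inoperative=not, Redundant vaporizer 2 is down=not, Supply hose 2 is inoperative=occurs → not all inputs occur → does not occur.
Scavenge line fails [AND]: Cylinder backup fails=not, Left check valve 2 is out=occurs → not all inputs occur → does not occur.
Breathing circuit 2 unavailable [AND]: Flowmeter is out=not, Scavenge line fails=not, CO2 absorber 2 degraded=occurs → not all inputs occur → does not occur.
O2 supply 2 down [OR]: Fresh-gas outlet is inoperative=not, Breathing circuit 2 unavailable=not, Outboard pressure regulator 2 stuck=not, Main APL valve 2 trips=not → no input occurs → does not occur.
Anesthesia gas delivery interrupted [OR]: Vaporizer chain inoperative=not, O2 supply 2 down=not, A fresh-gas outlet 2 malfunctions=not → no input occurs → does not occur.

No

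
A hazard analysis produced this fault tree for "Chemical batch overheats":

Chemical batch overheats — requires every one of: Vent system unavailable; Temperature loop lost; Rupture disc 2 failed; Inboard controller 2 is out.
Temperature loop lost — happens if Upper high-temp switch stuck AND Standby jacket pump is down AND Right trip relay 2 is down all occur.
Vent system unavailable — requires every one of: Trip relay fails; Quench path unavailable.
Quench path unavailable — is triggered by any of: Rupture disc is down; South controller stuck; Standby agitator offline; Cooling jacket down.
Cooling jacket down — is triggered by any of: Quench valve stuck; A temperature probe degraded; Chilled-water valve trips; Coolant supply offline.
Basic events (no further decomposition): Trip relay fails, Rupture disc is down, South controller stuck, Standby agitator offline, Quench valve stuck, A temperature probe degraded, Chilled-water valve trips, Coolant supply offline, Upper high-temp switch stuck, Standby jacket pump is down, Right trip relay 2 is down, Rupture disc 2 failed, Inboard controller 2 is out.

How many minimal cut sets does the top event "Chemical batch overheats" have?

Cooling jacket down [OR]: union of children's cut sets → 4 cut set(s).
Quench path unavailable [OR]: union of children's cut sets → 7 cut set(s).
Vent system unavailable [AND]: one cut set from each child combined → 1 × 7 = 7 cut set(s).
Temperature loop lost [AND]: one cut set from each child combined → 1 × 1 × 1 = 1 cut set(s).
Chemical batch overheats [AND]: one cut set from each child combined → 7 × 1 × 1 × 1 = 7 cut set(s).
Minimal cut sets: {Inboard controller 2 is out, Right trip relay 2 is down, Rupture disc 2 failed, Rupture disc is down, Standby jacket pump is down, Trip relay fails, Upper high-temp switch stuck}; {Inboard controller 2 is out, Right trip relay 2 is down, Rupture disc 2 failed, South controller stuck, Standby jacket pump is down, Trip relay fails, Upper high-temp switch stuck}; {Inboard controller 2 is out, Right trip relay 2 is down, Rupture disc 2 failed, Standby agitator offline, Standby jacket pump is down, Trip relay fails, Upper high-temp switch stuck}; {Inboard controller 2 is out, Quench valve stuck, Right trip relay 2 is down, Rupture disc 2 failed, Standby jacket pump is down, Trip relay fails, Upper high-temp switch stuck}; {A temperature probe degraded, Inboard controller 2 is out, Right trip relay 2 is down, Rupture disc 2 failed, Standby jacket pump is down, Trip relay fails, Upper high-temp switch stuck}; {Chilled-water valve trips, Inboard controller 2 is out, Right trip relay 2 is down, Rupture disc 2 failed, Standby jacket pump is down, Trip relay fails, Upper high-temp switch stuck}; {Coolant supply offline, Inboard controller 2 is out, Right trip relay 2 is down, Rupture disc 2 failed, Standby jacket pump is down, Trip relay fails, Upper high-temp switch stuck}.

7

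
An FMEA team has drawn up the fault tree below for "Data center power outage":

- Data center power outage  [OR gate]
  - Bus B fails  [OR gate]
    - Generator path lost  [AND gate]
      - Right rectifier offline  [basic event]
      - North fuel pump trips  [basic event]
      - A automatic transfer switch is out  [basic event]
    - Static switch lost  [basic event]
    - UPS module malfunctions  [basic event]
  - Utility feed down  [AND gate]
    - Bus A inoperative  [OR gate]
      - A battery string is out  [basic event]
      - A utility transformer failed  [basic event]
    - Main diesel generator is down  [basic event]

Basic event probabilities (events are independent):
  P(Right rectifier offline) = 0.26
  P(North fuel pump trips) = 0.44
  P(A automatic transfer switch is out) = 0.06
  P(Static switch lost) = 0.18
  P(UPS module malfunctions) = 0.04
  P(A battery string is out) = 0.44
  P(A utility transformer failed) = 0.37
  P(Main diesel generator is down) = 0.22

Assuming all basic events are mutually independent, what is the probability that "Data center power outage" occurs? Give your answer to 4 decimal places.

0.3295

P(Generator path lost) [AND] = 0.26 × 0.44 × 0.06 = 0.006864
P(Bus B fails) [OR] = 1 − (1−0.006864) × (1−0.18) × (1−0.04) = 0.218203
P(Bus A inoperative) [OR] = 1 − (1−0.44) × (1−0.37) = 0.647200
P(Utility feed down) [AND] = 0.647200 × 0.22 = 0.142384
P(Data center power outage) [OR] = 1 − (1−0.218203) × (1−0.142384) = 0.329518
Rounded to 4 decimal places: P(Data center power outage) ≈ 0.3295.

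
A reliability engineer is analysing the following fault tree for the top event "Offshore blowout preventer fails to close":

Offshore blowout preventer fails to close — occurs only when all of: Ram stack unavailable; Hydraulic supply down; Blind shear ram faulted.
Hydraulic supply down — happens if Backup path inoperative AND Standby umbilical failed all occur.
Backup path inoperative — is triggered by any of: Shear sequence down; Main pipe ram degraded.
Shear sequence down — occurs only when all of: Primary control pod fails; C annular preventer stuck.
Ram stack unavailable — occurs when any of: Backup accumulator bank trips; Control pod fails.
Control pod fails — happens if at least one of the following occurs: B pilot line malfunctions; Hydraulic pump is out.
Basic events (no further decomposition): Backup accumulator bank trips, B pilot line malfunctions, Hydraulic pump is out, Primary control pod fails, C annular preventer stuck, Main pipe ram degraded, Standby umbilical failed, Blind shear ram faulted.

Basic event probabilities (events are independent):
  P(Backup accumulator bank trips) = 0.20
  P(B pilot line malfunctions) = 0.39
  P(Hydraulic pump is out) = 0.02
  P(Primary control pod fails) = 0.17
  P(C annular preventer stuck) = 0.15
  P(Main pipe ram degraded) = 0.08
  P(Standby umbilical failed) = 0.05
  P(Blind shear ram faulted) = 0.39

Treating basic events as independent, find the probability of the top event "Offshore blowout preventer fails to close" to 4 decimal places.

P(Control pod fails) [OR] = 1 − (1−0.39) × (1−0.02) = 0.402200
P(Ram stack unavailable) [OR] = 1 − (1−0.20) × (1−0.402200) = 0.521760
P(Shear sequence down) [AND] = 0.17 × 0.15 = 0.025500
P(Backup path inoperative) [OR] = 1 − (1−0.025500) × (1−0.08) = 0.103460
P(Hydraulic supply down) [AND] = 0.103460 × 0.05 = 0.005173
P(Offshore blowout preventer fails to close) [AND] = 0.521760 × 0.005173 × 0.39 = 0.001053
Rounded to 4 decimal places: P(Offshore blowout preventer fails to close) ≈ 0.0011.

0.0011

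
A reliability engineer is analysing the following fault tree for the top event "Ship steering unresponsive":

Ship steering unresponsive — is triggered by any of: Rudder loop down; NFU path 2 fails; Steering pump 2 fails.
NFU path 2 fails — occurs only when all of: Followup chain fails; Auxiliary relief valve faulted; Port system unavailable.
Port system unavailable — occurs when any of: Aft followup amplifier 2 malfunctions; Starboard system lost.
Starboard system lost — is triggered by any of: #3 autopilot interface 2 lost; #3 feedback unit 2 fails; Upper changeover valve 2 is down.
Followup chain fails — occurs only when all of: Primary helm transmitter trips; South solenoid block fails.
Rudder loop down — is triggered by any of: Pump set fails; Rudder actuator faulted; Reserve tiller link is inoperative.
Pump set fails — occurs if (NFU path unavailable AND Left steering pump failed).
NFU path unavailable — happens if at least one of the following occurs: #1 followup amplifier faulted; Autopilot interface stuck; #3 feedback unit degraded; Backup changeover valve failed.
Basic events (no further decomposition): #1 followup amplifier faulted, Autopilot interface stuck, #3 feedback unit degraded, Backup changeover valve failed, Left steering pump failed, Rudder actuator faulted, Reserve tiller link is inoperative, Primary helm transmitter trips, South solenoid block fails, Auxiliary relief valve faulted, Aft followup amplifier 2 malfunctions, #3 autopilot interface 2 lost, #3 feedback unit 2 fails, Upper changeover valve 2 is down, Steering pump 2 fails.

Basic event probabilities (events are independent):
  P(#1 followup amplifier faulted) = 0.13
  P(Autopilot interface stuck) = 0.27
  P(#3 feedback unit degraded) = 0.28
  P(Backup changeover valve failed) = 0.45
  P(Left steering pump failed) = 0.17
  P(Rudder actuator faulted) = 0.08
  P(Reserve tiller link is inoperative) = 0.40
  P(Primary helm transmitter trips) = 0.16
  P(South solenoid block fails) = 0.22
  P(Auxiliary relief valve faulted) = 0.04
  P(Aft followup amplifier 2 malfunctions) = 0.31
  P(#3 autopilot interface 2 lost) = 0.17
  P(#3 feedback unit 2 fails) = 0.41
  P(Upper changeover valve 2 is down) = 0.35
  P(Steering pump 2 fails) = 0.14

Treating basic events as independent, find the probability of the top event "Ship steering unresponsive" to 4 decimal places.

P(NFU path unavailable) [OR] = 1 − (1−0.13) × (1−0.27) × (1−0.28) × (1−0.45) = 0.748500
P(Pump set fails) [AND] = 0.748500 × 0.17 = 0.127245
P(Rudder loop down) [OR] = 1 − (1−0.127245) × (1−0.08) × (1−0.40) = 0.518239
P(Followup chain fails) [AND] = 0.16 × 0.22 = 0.035200
P(Starboard system lost) [OR] = 1 − (1−0.17) × (1−0.41) × (1−0.35) = 0.681695
P(Port system unavailable) [OR] = 1 − (1−0.31) × (1−0.681695) = 0.780370
P(NFU path 2 fails) [AND] = 0.035200 × 0.04 × 0.780370 = 0.001099
P(Ship steering unresponsive) [OR] = 1 − (1−0.518239) × (1−0.001099) × (1−0.14) = 0.586141
Rounded to 4 decimal places: P(Ship steering unresponsive) ≈ 0.5861.

0.5861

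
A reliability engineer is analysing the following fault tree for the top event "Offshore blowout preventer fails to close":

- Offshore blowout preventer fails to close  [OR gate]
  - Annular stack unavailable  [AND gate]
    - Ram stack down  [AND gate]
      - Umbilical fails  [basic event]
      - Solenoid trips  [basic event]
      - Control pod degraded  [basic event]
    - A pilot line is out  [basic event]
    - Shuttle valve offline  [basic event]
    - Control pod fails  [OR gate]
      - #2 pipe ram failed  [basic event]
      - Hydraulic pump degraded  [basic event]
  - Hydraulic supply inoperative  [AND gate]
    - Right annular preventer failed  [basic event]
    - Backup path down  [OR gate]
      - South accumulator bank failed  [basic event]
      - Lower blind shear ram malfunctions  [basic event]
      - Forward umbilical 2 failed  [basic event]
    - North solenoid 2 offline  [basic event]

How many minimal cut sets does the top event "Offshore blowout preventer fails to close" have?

Ram stack down [AND]: one cut set from each child combined → 1 × 1 × 1 = 1 cut set(s).
Control pod fails [OR]: union of children's cut sets → 2 cut set(s).
Annular stack unavailable [AND]: one cut set from each child combined → 1 × 1 × 1 × 2 = 2 cut set(s).
Backup path down [OR]: union of children's cut sets → 3 cut set(s).
Hydraulic supply inoperative [AND]: one cut set from each child combined → 1 × 3 × 1 = 3 cut set(s).
Offshore blowout preventer fails to close [OR]: union of children's cut sets → 5 cut set(s).
Minimal cut sets: {#2 pipe ram failed, A pilot line is out, Control pod degraded, Shuttle valve offline, Solenoid trips, Umbilical fails}; {A pilot line is out, Control pod degraded, Hydraulic pump degraded, Shuttle valve offline, Solenoid trips, Umbilical fails}; {North solenoid 2 offline, Right annular preventer failed, South accumulator bank failed}; {Lower blind shear ram malfunctions, North solenoid 2 offline, Right annular preventer failed}; {Forward umbilical 2 failed, North solenoid 2 offline, Right annular preventer failed}.

5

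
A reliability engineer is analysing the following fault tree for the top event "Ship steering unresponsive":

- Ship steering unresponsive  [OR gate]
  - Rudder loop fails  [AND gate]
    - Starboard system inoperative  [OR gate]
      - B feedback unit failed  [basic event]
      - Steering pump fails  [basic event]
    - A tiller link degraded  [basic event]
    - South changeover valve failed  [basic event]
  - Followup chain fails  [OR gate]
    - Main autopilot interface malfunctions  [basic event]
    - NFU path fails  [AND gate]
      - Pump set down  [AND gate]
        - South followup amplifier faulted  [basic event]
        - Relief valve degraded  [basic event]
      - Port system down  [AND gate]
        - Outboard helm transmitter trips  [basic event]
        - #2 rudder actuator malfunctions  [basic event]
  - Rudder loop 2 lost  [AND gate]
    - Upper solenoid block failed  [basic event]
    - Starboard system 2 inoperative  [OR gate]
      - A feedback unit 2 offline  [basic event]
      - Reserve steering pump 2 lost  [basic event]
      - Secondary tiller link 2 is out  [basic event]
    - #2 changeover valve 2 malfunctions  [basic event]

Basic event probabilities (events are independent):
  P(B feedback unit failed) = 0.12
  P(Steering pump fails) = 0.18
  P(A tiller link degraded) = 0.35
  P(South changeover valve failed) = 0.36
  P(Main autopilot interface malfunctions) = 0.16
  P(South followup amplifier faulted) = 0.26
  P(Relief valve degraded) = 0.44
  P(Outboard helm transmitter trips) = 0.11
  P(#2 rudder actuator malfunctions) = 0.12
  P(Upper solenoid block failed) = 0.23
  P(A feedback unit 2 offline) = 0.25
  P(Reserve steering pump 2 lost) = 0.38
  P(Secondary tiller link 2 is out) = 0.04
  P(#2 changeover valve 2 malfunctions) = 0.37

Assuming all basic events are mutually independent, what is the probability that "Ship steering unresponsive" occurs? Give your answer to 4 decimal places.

P(Starboard system inoperative) [OR] = 1 − (1−0.12) × (1−0.18) = 0.278400
P(Rudder loop fails) [AND] = 0.278400 × 0.35 × 0.36 = 0.035078
P(Pump set down) [AND] = 0.26 × 0.44 = 0.114400
P(Port system down) [AND] = 0.11 × 0.12 = 0.013200
P(NFU path fails) [AND] = 0.114400 × 0.013200 = 0.001510
P(Followup chain fails) [OR] = 1 − (1−0.16) × (1−0.001510) = 0.161268
P(Starboard system 2 inoperative) [OR] = 1 − (1−0.25) × (1−0.38) × (1−0.04) = 0.553600
P(Rudder loop 2 lost) [AND] = 0.23 × 0.553600 × 0.37 = 0.047111
P(Ship steering unresponsive) [OR] = 1 − (1−0.035078) × (1−0.161268) × (1−0.047111) = 0.228816
Rounded to 4 decimal places: P(Ship steering unresponsive) ≈ 0.2288.

0.2288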